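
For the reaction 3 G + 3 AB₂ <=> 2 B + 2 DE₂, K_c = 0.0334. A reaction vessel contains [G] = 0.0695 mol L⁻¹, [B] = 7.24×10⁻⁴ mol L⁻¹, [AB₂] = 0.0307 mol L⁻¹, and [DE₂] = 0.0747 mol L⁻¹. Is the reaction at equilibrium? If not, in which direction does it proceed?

reverse (toward reactants)

Q_c = [B]²·[DE₂]² / ([G]³·[AB₂]³) = (7.24×10⁻⁴)²·(0.0747)² / ((0.0695)³·(0.0307)³) = 0.301
Q_c = 0.301 > K_c = 0.0334, so the reverse reaction proceeds.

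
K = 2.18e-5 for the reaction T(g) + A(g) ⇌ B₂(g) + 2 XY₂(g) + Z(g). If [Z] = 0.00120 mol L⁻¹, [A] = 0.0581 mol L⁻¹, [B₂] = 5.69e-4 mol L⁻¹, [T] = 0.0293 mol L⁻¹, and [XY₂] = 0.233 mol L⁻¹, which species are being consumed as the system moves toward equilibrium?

Q = [B₂]·[XY₂]²·[Z] / ([T]·[A]) = (5.69e-4)·(0.233)²·(0.00120) / ((0.0293)·(0.0581)) = 2.18e-5
Q = 2.18e-5 = K; the system is at equilibrium.

none (at equilibrium)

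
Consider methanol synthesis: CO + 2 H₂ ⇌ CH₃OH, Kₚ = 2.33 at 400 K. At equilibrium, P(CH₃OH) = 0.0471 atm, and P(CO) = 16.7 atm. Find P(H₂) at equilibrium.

At equilibrium, Kₚ = P(CH₃OH) / (P(CO)·P(H₂)²) = 2.33.
(0.0471) / ((16.7)·(P(H₂))²) = 2.33
P(H₂)² = 0.00121 ⇒ P(H₂) = 0.0348 atm

P(H₂) = 0.0348 atm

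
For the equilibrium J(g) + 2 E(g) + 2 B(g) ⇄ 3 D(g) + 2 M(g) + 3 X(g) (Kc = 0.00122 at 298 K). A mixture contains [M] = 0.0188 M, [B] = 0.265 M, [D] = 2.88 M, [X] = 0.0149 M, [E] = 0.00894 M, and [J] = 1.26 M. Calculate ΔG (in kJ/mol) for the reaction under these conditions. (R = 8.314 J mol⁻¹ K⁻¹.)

Qc = [D]³·[M]²·[X]³ / ([J]·[E]²·[B]²) = (2.88)³·(0.0188)²·(0.0149)³ / ((1.26)·(0.00894)²·(0.265)²) = 0.00395
ΔG = RT ln(Qc/Kc) = (8.314 J mol⁻¹ K⁻¹)(298 K) × ln(0.00395/0.00122)
   = (2.478 kJ/mol)(1.175) = 2.91 kJ/mol
ΔG > 0, so the forward reaction is non-spontaneous (proceeds in reverse).

ΔG = 2.91 kJ/mol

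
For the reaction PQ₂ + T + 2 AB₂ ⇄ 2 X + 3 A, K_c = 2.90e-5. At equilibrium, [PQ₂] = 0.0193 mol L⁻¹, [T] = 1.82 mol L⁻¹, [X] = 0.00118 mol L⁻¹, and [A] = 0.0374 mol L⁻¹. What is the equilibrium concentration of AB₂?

[AB₂] = 0.00846 mol L⁻¹

At equilibrium, K_c = [X]²·[A]³ / ([PQ₂]·[T]·[AB₂]²) = 2.90e-5.
(0.00118)²·(0.0374)³ / ((0.0193)·(1.82)·([AB₂])²) = 2.90e-5
[AB₂]² = 7.15e-5 ⇒ [AB₂] = 0.00846 mol L⁻¹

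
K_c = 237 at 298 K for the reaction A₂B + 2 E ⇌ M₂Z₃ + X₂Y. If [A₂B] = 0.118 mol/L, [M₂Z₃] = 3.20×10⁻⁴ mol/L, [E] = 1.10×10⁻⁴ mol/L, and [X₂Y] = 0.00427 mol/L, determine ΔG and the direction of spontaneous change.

Q_c = [M₂Z₃]·[X₂Y] / ([A₂B]·[E]²) = (3.20×10⁻⁴)·(0.00427) / ((0.118)·(1.10×10⁻⁴)²) = 957
ΔG = RT ln(Q_c/K_c) = (8.314 J mol⁻¹ K⁻¹)(298 K) × ln(957/237)
   = (2.478 kJ/mol)(1.396) = 3.46 kJ/mol
ΔG > 0, so the forward reaction is non-spontaneous (proceeds in reverse).

ΔG = 3.46 kJ/mol; the forward reaction is non-spontaneous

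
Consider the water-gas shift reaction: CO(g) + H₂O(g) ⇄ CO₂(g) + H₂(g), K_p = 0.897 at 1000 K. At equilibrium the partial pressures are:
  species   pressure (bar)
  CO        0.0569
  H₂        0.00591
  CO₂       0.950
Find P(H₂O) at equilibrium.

At equilibrium, K_p = P(CO₂)·P(H₂) / (P(CO)·P(H₂O)) = 0.897.
(0.950)·(0.00591) / ((0.0569)·(P(H₂O))) = 0.897
P(H₂O) = 0.110 bar

P(H₂O) = 0.110 bar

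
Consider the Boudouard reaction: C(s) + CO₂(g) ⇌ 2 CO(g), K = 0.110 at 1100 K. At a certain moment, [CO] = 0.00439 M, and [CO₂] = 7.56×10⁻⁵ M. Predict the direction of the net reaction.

in the reverse direction

(C is a pure solid — omitted from Q.)
Q = [CO]² / [CO₂] = (0.00439)² / (7.56×10⁻⁵) = 0.255
Q = 0.255 > K = 0.110, so the reverse reaction proceeds.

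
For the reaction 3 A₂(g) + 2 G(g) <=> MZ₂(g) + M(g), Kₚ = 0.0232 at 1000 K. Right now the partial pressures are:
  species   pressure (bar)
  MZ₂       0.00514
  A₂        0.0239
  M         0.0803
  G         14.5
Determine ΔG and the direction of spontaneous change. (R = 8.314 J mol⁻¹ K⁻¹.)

Qₚ = P(MZ₂)·P(M) / (P(A₂)³·P(G)²) = (0.00514)·(0.0803) / ((0.0239)³·(14.5)²) = 0.144
ΔG = RT ln(Qₚ/Kₚ) = (8.314 J mol⁻¹ K⁻¹)(1000 K) × ln(0.144/0.0232)
   = (8.314 kJ/mol)(1.826) = 15.2 kJ/mol
ΔG > 0, so the forward reaction is non-spontaneous (proceeds in reverse).

ΔG = 15.2 kJ/mol; the forward reaction is non-spontaneous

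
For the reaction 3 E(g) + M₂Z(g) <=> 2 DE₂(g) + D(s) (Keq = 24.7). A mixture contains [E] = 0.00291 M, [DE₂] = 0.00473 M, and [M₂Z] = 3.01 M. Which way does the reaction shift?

toward reactants

(D is a pure solid — omitted from Q.)
Q = [DE₂]² / ([E]³·[M₂Z]) = (0.00473)² / ((0.00291)³·(3.01)) = 302
Q = 302 > Keq = 24.7, so the reverse reaction proceeds.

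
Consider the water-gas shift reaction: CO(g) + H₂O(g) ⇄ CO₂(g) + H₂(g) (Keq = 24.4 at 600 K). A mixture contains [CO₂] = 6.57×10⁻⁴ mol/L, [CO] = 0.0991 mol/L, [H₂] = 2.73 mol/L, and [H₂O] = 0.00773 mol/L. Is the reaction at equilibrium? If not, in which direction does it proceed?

forward (toward products)

Q = [CO₂]·[H₂] / ([CO]·[H₂O]) = (6.57×10⁻⁴)·(2.73) / ((0.0991)·(0.00773)) = 2.34
Q = 2.34 < Keq = 24.4, so the forward reaction proceeds.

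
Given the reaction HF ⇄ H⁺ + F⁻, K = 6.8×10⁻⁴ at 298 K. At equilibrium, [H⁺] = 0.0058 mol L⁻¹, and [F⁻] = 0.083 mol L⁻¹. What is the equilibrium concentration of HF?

At equilibrium, K = [H⁺]·[F⁻] / [HF] = 6.8×10⁻⁴.
(0.0058)·(0.083) / ([HF]) = 6.8×10⁻⁴
[HF] = 0.708 = 0.71 mol L⁻¹

[HF] = 0.71 mol L⁻¹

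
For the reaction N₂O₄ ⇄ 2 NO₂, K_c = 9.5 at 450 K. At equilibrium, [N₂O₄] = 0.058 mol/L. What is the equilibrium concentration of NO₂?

[NO₂] = 0.74 mol/L

At equilibrium, K_c = [NO₂]² / [N₂O₄] = 9.5.
([NO₂])² / (0.058) = 9.5
[NO₂]² = 0.551 ⇒ [NO₂] = 0.74 mol/L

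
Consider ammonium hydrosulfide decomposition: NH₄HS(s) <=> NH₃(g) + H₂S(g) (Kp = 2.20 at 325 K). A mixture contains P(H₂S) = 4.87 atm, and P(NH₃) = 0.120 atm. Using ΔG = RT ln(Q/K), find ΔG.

(NH₄HS is a pure solid — omitted from Qp.)
Qp = P(NH₃)·P(H₂S) = (0.120)·(4.87) = 0.584
ΔG = RT ln(Qp/Kp) = (8.314 J mol⁻¹ K⁻¹)(325 K) × ln(0.584/2.20)
   = (2.702 kJ/mol)(-1.326) = -3.58 kJ/mol
ΔG < 0, so the forward reaction is spontaneous (proceeds forward).

ΔG = -3.58 kJ/mol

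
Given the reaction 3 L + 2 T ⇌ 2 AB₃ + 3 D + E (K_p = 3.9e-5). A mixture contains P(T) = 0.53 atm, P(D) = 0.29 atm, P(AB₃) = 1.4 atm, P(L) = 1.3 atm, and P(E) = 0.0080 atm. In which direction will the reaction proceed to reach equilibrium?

in the reverse direction

Q_p = P(AB₃)²·P(D)³·P(E) / (P(L)³·P(T)²) = (1.4)²·(0.29)³·(0.0080) / ((1.3)³·(0.53)²) = 6.2e-4
Q_p = 6.2e-4 > K_p = 3.9e-5, so the reverse reaction proceeds.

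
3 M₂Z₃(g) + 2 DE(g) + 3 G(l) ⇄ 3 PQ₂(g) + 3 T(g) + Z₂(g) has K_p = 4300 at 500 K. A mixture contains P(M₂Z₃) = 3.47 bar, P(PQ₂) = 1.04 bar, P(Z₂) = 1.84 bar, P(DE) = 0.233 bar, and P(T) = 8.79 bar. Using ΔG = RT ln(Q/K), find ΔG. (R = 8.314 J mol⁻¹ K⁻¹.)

ΔG = -8.05 kJ/mol

(G is a pure liquid — omitted from Q_p.)
Q_p = P(PQ₂)³·P(T)³·P(Z₂) / (P(M₂Z₃)³·P(DE)²) = (1.04)³·(8.79)³·(1.84) / ((3.47)³·(0.233)²) = 620
ΔG = RT ln(Q_p/K_p) = (8.314 J mol⁻¹ K⁻¹)(500 K) × ln(620/4300)
   = (4.157 kJ/mol)(-1.937) = -8.05 kJ/mol
ΔG < 0, so the forward reaction is spontaneous (proceeds forward).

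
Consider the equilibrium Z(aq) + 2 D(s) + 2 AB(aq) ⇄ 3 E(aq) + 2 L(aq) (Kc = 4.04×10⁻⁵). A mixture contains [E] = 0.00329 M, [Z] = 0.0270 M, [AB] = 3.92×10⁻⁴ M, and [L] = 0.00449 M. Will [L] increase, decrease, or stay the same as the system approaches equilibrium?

decrease

(D is a pure solid — omitted from Qc.)
Qc = [E]³·[L]² / ([Z]·[AB]²) = (0.00329)³·(0.00449)² / ((0.0270)·(3.92×10⁻⁴)²) = 1.73×10⁻⁴
Qc = 1.73×10⁻⁴ > Kc = 4.04×10⁻⁵: net reverse reaction.
L is a product, so it decreases.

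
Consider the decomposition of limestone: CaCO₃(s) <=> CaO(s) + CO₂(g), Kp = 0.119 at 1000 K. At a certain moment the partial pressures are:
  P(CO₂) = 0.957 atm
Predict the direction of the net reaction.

toward reactants

(CaCO₃, CaO are pure solids — omitted from Qp.)
Qp = P(CO₂) = 0.957
Qp = 0.957 > Kp = 0.119, so the reverse reaction proceeds.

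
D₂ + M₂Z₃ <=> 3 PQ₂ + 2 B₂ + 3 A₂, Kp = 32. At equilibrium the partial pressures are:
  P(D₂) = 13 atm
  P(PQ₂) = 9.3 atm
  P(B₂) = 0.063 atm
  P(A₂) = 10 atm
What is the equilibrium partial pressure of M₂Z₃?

At equilibrium, Kp = P(PQ₂)³·P(B₂)²·P(A₂)³ / (P(D₂)·P(M₂Z₃)) = 32.
(9.3)³·(0.063)²·(10)³ / ((13)·(P(M₂Z₃))) = 32
P(M₂Z₃) = 7.67 = 7.7 atm

P(M₂Z₃) = 7.7 atm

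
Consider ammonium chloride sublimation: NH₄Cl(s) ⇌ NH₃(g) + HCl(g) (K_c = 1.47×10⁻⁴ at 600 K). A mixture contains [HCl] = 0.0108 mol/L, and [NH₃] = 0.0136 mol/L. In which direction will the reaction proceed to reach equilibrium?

at equilibrium

(NH₄Cl is a pure solid — omitted from Q_c.)
Q_c = [NH₃]·[HCl] = (0.0136)·(0.0108) = 1.47×10⁻⁴
Q_c = 1.47×10⁻⁴ = K_c, so the system is already at equilibrium.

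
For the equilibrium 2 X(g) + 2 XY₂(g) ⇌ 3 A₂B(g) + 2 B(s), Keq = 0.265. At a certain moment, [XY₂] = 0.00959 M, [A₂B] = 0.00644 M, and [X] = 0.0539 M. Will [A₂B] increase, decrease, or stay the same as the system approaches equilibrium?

decrease

(B is a pure solid — omitted from Q.)
Q = [A₂B]³ / ([X]²·[XY₂]²) = (0.00644)³ / ((0.0539)²·(0.00959)²) = 1.00
Q = 1.00 > Keq = 0.265: net reverse reaction.
A₂B is a product, so it decreases.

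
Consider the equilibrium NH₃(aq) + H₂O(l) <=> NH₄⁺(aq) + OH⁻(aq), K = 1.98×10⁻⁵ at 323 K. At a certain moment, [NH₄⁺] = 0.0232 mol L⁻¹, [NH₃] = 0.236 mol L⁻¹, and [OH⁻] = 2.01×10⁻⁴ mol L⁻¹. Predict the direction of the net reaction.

at equilibrium

(H₂O is a pure liquid — omitted from Q.)
Q = [NH₄⁺]·[OH⁻] / [NH₃] = (0.0232)·(2.01×10⁻⁴) / (0.236) = 1.98×10⁻⁵
Q = 1.98×10⁻⁵ = K, so the system is already at equilibrium.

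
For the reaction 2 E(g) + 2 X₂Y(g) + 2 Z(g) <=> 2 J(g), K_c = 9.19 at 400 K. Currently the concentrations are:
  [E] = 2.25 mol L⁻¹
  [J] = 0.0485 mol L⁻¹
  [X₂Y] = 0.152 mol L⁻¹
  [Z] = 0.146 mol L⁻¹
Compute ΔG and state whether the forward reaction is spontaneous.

ΔG = -7.57 kJ/mol; the forward reaction is spontaneous

Q_c = [J]² / ([E]²·[X₂Y]²·[Z]²) = (0.0485)² / ((2.25)²·(0.152)²·(0.146)²) = 0.943
ΔG = RT ln(Q_c/K_c) = (8.314 J mol⁻¹ K⁻¹)(400 K) × ln(0.943/9.19)
   = (3.326 kJ/mol)(-2.277) = -7.57 kJ/mol
ΔG < 0, so the forward reaction is spontaneous (proceeds forward).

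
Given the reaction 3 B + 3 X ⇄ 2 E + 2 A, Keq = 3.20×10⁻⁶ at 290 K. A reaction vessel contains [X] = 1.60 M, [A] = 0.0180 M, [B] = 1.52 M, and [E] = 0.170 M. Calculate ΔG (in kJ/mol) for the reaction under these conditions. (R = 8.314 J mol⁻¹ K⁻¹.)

Q = [E]²·[A]² / ([B]³·[X]³) = (0.170)²·(0.0180)² / ((1.52)³·(1.60)³) = 6.51×10⁻⁷
ΔG = RT ln(Q/Keq) = (8.314 J mol⁻¹ K⁻¹)(290 K) × ln(6.51×10⁻⁷/3.20×10⁻⁶)
   = (2.411 kJ/mol)(-1.592) = -3.84 kJ/mol
ΔG < 0, so the forward reaction is spontaneous (proceeds forward).

ΔG = -3.84 kJ/mol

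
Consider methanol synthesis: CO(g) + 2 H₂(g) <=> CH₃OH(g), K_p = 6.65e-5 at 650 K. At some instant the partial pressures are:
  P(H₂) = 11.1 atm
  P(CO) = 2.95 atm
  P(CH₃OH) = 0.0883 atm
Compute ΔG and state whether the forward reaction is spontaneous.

ΔG = 7.00 kJ/mol; the forward reaction is non-spontaneous

Q_p = P(CH₃OH) / (P(CO)·P(H₂)²) = (0.0883) / ((2.95)·(11.1)²) = 2.43e-4
ΔG = RT ln(Q_p/K_p) = (8.314 J mol⁻¹ K⁻¹)(650 K) × ln(2.43e-4/6.65e-5)
   = (5.404 kJ/mol)(1.296) = 7.00 kJ/mol
ΔG > 0, so the forward reaction is non-spontaneous (proceeds in reverse).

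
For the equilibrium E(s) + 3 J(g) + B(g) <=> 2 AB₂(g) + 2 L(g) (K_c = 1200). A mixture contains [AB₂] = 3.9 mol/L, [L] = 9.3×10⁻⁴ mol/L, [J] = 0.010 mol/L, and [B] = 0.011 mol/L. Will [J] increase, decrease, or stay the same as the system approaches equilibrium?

stay the same

(E is a pure solid — omitted from Q_c.)
Q_c = [AB₂]²·[L]² / ([J]³·[B]) = (3.9)²·(9.3×10⁻⁴)² / ((0.010)³·(0.011)) = 1200
Q_c = 1200 = K_c; the system is at equilibrium.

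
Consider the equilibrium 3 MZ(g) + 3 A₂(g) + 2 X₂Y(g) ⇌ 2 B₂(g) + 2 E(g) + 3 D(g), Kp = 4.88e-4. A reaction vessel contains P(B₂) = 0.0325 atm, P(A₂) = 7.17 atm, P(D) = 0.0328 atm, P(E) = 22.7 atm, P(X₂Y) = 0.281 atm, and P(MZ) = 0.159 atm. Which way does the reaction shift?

forward (toward products)

Qp = P(B₂)²·P(E)²·P(D)³ / (P(MZ)³·P(A₂)³·P(X₂Y)²) = (0.0325)²·(22.7)²·(0.0328)³ / ((0.159)³·(7.17)³·(0.281)²) = 1.64e-4
Qp = 1.64e-4 < Kp = 4.88e-4, so the forward reaction proceeds.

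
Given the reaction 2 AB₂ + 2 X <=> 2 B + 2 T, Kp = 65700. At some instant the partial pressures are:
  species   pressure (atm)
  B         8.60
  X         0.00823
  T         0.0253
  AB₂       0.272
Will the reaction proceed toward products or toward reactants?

forward (toward products)

Qp = P(B)²·P(T)² / (P(AB₂)²·P(X)²) = (8.60)²·(0.0253)² / ((0.272)²·(0.00823)²) = 9450
Qp = 9450 < Kp = 65700, so the forward reaction proceeds.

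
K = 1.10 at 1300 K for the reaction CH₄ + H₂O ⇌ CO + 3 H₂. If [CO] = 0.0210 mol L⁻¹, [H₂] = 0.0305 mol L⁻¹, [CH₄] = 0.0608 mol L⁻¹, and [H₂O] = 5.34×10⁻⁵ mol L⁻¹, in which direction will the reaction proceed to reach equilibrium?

Q = [CO]·[H₂]³ / ([CH₄]·[H₂O]) = (0.0210)·(0.0305)³ / ((0.0608)·(5.34×10⁻⁵)) = 0.184
Q = 0.184 < K = 1.10, so the forward reaction proceeds.

in the forward direction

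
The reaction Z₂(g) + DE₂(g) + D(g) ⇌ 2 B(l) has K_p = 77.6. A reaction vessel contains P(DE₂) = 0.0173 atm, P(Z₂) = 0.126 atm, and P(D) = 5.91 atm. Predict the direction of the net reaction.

(B is a pure liquid — omitted from Q_p.)
Q_p = 1 / (P(Z₂)·P(DE₂)·P(D)) = 1 / ((0.126)·(0.0173)·(5.91)) = 77.6
Q_p = 77.6 = K_p, so the system is already at equilibrium.

neither direction; the system is at equilibrium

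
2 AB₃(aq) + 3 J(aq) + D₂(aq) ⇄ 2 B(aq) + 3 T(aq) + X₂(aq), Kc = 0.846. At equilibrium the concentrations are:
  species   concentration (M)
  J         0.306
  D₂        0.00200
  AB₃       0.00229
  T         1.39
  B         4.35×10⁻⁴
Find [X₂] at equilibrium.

At equilibrium, Kc = [B]²·[T]³·[X₂] / ([AB₃]²·[J]³·[D₂]) = 0.846.
(4.35×10⁻⁴)²·(1.39)³·([X₂]) / ((0.00229)²·(0.306)³·(0.00200)) = 0.846
[X₂] = 5.00×10⁻⁴ M

[X₂] = 5.00×10⁻⁴ M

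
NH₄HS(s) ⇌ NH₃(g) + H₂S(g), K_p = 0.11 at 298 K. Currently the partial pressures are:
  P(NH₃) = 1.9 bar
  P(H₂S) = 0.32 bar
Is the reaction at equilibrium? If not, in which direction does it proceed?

toward reactants

(NH₄HS is a pure solid — omitted from Q_p.)
Q_p = P(NH₃)·P(H₂S) = (1.9)·(0.32) = 0.61
Q_p = 0.61 > K_p = 0.11, so the reverse reaction proceeds.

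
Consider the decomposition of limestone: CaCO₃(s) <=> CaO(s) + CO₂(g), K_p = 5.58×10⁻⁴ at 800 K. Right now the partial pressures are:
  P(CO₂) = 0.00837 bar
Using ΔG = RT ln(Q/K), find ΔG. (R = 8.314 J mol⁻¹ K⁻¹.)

ΔG = 18.0 kJ/mol

(CaCO₃, CaO are pure solids — omitted from Q_p.)
Q_p = P(CO₂) = 0.00837
ΔG = RT ln(Q_p/K_p) = (8.314 J mol⁻¹ K⁻¹)(800 K) × ln(0.00837/5.58×10⁻⁴)
   = (6.651 kJ/mol)(2.708) = 18.0 kJ/mol
ΔG > 0, so the forward reaction is non-spontaneous (proceeds in reverse).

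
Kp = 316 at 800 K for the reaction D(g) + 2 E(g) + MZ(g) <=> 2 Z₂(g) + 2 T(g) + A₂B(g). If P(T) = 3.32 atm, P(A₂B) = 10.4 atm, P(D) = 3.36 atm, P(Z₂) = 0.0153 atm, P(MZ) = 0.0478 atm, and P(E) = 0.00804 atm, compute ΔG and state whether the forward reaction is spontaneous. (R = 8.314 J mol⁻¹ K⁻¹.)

ΔG = 14.0 kJ/mol; the forward reaction is non-spontaneous

Qp = P(Z₂)²·P(T)²·P(A₂B) / (P(D)·P(E)²·P(MZ)) = (0.0153)²·(3.32)²·(10.4) / ((3.36)·(0.00804)²·(0.0478)) = 2580
ΔG = RT ln(Qp/Kp) = (8.314 J mol⁻¹ K⁻¹)(800 K) × ln(2580/316)
   = (6.651 kJ/mol)(2.100) = 14.0 kJ/mol
ΔG > 0, so the forward reaction is non-spontaneous (proceeds in reverse).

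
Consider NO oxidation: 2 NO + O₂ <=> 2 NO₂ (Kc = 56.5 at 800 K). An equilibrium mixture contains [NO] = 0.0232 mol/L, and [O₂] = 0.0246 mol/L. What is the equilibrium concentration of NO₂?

[NO₂] = 0.0274 mol/L

At equilibrium, Kc = [NO₂]² / ([NO]²·[O₂]) = 56.5.
([NO₂])² / ((0.0232)²·(0.0246)) = 56.5
[NO₂]² = 7.48×10⁻⁴ ⇒ [NO₂] = 0.0274 mol/L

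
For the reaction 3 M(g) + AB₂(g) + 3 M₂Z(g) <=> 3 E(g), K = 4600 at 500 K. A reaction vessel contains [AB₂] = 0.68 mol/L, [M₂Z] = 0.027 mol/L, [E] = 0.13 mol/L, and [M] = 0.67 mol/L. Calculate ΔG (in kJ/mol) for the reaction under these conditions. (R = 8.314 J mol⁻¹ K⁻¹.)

Q = [E]³ / ([M]³·[AB₂]·[M₂Z]³) = (0.13)³ / ((0.67)³·(0.68)·(0.027)³) = 546
ΔG = RT ln(Q/K) = (8.314 J mol⁻¹ K⁻¹)(500 K) × ln(546/4600)
   = (4.157 kJ/mol)(-2.131) = -8.86 kJ/mol
ΔG < 0, so the forward reaction is spontaneous (proceeds forward).

ΔG = -8.86 kJ/mol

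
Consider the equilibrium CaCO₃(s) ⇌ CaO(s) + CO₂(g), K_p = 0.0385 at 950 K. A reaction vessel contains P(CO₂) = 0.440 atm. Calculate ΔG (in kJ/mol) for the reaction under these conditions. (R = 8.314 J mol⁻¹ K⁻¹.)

(CaCO₃, CaO are pure solids — omitted from Q_p.)
Q_p = P(CO₂) = 0.440
ΔG = RT ln(Q_p/K_p) = (8.314 J mol⁻¹ K⁻¹)(950 K) × ln(0.440/0.0385)
   = (7.898 kJ/mol)(2.436) = 19.2 kJ/mol
ΔG > 0, so the forward reaction is non-spontaneous (proceeds in reverse).

ΔG = 19.2 kJ/mol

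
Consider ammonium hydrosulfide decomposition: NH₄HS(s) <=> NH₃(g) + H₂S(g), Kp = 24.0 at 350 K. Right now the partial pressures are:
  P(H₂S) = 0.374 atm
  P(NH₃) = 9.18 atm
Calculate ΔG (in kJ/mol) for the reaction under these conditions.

ΔG = -5.66 kJ/mol

(NH₄HS is a pure solid — omitted from Qp.)
Qp = P(NH₃)·P(H₂S) = (9.18)·(0.374) = 3.43
ΔG = RT ln(Qp/Kp) = (8.314 J mol⁻¹ K⁻¹)(350 K) × ln(3.43/24.0)
   = (2.910 kJ/mol)(-1.945) = -5.66 kJ/mol
ΔG < 0, so the forward reaction is spontaneous (proceeds forward).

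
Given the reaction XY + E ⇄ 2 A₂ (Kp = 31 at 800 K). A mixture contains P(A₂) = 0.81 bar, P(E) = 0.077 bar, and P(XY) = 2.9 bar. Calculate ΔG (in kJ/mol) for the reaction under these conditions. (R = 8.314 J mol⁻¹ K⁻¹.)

ΔG = -15.7 kJ/mol

Qp = P(A₂)² / (P(XY)·P(E)) = (0.81)² / ((2.9)·(0.077)) = 2.94
ΔG = RT ln(Qp/Kp) = (8.314 J mol⁻¹ K⁻¹)(800 K) × ln(2.94/31)
   = (6.651 kJ/mol)(-2.356) = -15.7 kJ/mol
ΔG < 0, so the forward reaction is spontaneous (proceeds forward).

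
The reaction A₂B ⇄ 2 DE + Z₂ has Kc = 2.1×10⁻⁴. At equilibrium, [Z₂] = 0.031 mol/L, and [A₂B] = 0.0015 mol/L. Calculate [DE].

At equilibrium, Kc = [DE]²·[Z₂] / [A₂B] = 2.1×10⁻⁴.
([DE])²·(0.031) / (0.0015) = 2.1×10⁻⁴
[DE]² = 1.02×10⁻⁵ ⇒ [DE] = 0.0032 mol/L

[DE] = 0.0032 mol/L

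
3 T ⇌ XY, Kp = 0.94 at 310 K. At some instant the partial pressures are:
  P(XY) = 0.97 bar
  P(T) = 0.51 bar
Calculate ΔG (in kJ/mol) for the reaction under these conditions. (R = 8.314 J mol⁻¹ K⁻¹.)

ΔG = 5.29 kJ/mol

Qp = P(XY) / P(T)³ = (0.97) / (0.51)³ = 7.31
ΔG = RT ln(Qp/Kp) = (8.314 J mol⁻¹ K⁻¹)(310 K) × ln(7.31/0.94)
   = (2.577 kJ/mol)(2.051) = 5.29 kJ/mol
ΔG > 0, so the forward reaction is non-spontaneous (proceeds in reverse).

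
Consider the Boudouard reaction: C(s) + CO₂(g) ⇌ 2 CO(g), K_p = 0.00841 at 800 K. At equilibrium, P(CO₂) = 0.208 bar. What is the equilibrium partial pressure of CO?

(C is a pure solid — omitted from K_p.)
At equilibrium, K_p = P(CO)² / P(CO₂) = 0.00841.
(P(CO))² / (0.208) = 0.00841
P(CO)² = 0.00175 ⇒ P(CO) = 0.0418 bar

P(CO) = 0.0418 bar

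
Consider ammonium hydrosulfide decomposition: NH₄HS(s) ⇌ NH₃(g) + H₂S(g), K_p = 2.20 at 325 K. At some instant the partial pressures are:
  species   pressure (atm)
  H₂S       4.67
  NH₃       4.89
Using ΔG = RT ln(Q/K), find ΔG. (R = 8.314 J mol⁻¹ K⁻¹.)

ΔG = 6.32 kJ/mol

(NH₄HS is a pure solid — omitted from Q_p.)
Q_p = P(NH₃)·P(H₂S) = (4.89)·(4.67) = 22.8
ΔG = RT ln(Q_p/K_p) = (8.314 J mol⁻¹ K⁻¹)(325 K) × ln(22.8/2.20)
   = (2.702 kJ/mol)(2.338) = 6.32 kJ/mol
ΔG > 0, so the forward reaction is non-spontaneous (proceeds in reverse).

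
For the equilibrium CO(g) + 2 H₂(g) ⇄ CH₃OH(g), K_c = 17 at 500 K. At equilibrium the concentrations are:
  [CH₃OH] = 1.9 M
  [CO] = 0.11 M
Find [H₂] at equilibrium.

At equilibrium, K_c = [CH₃OH] / ([CO]·[H₂]²) = 17.
(1.9) / ((0.11)·([H₂])²) = 17
[H₂]² = 1.02 ⇒ [H₂] = 1.0 M

[H₂] = 1.0 M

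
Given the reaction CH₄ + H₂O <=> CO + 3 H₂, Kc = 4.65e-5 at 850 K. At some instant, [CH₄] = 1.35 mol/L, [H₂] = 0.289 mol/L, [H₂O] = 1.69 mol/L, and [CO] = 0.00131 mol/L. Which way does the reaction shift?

to the right

Qc = [CO]·[H₂]³ / ([CH₄]·[H₂O]) = (0.00131)·(0.289)³ / ((1.35)·(1.69)) = 1.39e-5
Qc = 1.39e-5 < Kc = 4.65e-5, so the forward reaction proceeds.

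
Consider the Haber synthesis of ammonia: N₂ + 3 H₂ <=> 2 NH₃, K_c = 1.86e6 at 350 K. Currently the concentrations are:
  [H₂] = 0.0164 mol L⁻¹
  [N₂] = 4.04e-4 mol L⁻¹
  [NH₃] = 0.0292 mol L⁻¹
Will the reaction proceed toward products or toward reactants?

Q_c = [NH₃]² / ([N₂]·[H₂]³) = (0.0292)² / ((4.04e-4)·(0.0164)³) = 4.78e5
Q_c = 4.78e5 < K_c = 1.86e6, so the forward reaction proceeds.

toward products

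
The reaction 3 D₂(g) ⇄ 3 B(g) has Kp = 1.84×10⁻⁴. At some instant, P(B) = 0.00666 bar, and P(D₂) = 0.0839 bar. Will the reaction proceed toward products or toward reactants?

to the left

Qp = P(B)³ / P(D₂)³ = (0.00666)³ / (0.0839)³ = 5.00×10⁻⁴
Qp = 5.00×10⁻⁴ > Kp = 1.84×10⁻⁴, so the reverse reaction proceeds.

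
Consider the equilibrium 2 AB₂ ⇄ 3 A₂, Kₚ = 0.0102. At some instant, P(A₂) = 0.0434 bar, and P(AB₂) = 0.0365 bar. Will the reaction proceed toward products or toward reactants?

in the reverse direction

Qₚ = P(A₂)³ / P(AB₂)² = (0.0434)³ / (0.0365)² = 0.0614
Qₚ = 0.0614 > Kₚ = 0.0102, so the reverse reaction proceeds.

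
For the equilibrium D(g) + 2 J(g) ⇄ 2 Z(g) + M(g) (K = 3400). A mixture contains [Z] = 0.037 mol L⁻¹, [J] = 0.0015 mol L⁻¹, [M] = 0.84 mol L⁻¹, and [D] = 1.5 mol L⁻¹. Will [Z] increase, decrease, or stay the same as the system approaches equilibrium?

increase

Q = [Z]²·[M] / ([D]·[J]²) = (0.037)²·(0.84) / ((1.5)·(0.0015)²) = 340
Q = 340 < K = 3400: net forward reaction.
Z is a product, so it increases.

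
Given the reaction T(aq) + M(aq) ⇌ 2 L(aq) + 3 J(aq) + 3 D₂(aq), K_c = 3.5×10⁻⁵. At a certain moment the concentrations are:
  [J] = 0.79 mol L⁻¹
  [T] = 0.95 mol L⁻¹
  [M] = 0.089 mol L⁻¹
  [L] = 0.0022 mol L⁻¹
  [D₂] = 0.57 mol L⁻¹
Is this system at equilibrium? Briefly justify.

Q_c = [L]²·[J]³·[D₂]³ / ([T]·[M]) = (0.0022)²·(0.79)³·(0.57)³ / ((0.95)·(0.089)) = 5.2×10⁻⁶
Q_c = 5.2×10⁻⁶ < K_c = 3.5×10⁻⁵: net forward reaction.

no; Q < K, reaction proceeds forward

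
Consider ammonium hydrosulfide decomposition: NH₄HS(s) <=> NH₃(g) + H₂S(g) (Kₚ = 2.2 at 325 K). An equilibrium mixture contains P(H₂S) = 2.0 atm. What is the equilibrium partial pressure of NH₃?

P(NH₃) = 1.1 atm

(NH₄HS is a pure solid — omitted from Kₚ.)
At equilibrium, Kₚ = P(NH₃)·P(H₂S) = 2.2.
(P(NH₃))·(2.0) = 2.2
P(NH₃) = 1.10 = 1.1 atm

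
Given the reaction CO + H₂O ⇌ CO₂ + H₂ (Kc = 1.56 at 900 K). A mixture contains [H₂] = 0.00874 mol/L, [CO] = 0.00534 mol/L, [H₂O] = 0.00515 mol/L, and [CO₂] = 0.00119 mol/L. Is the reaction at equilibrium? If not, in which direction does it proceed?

toward products

Qc = [CO₂]·[H₂] / ([CO]·[H₂O]) = (0.00119)·(0.00874) / ((0.00534)·(0.00515)) = 0.378
Qc = 0.378 < Kc = 1.56, so the forward reaction proceeds.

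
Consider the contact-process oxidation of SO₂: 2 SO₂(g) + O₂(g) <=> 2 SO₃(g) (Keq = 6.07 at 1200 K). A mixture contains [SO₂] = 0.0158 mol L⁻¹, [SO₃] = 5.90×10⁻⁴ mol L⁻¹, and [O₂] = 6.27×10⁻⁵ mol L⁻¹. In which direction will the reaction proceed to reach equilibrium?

Q = [SO₃]² / ([SO₂]²·[O₂]) = (5.90×10⁻⁴)² / ((0.0158)²·(6.27×10⁻⁵)) = 22.2
Q = 22.2 > Keq = 6.07, so the reverse reaction proceeds.

toward reactants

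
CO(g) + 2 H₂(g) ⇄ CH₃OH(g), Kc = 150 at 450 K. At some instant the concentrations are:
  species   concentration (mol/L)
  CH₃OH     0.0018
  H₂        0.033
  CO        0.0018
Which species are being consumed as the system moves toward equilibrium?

Qc = [CH₃OH] / ([CO]·[H₂]²) = (0.0018) / ((0.0018)·(0.033)²) = 920
Qc = 920 > Kc = 150: net reverse reaction.

CH₃OH (products)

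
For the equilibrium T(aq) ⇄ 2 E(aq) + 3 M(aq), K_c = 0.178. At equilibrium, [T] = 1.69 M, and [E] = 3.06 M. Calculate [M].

[M] = 0.318 M

At equilibrium, K_c = [E]²·[M]³ / [T] = 0.178.
(3.06)²·([M])³ / (1.69) = 0.178
[M]³ = 0.0321 ⇒ [M] = 0.318 M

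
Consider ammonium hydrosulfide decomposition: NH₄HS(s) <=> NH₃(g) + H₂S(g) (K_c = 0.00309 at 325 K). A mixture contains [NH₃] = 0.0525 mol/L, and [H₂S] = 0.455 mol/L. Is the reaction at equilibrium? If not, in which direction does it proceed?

in the reverse direction

(NH₄HS is a pure solid — omitted from Q_c.)
Q_c = [NH₃]·[H₂S] = (0.0525)·(0.455) = 0.0239
Q_c = 0.0239 > K_c = 0.00309, so the reverse reaction proceeds.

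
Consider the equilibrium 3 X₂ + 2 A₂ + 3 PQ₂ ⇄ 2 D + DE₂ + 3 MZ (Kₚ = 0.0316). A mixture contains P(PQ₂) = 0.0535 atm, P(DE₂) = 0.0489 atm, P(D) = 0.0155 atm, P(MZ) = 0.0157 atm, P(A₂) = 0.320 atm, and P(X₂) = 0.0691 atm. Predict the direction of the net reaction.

Qₚ = P(D)²·P(DE₂)·P(MZ)³ / (P(X₂)³·P(A₂)²·P(PQ₂)³) = (0.0155)²·(0.0489)·(0.0157)³ / ((0.0691)³·(0.320)²·(0.0535)³) = 0.00879
Qₚ = 0.00879 < Kₚ = 0.0316, so the forward reaction proceeds.

to the right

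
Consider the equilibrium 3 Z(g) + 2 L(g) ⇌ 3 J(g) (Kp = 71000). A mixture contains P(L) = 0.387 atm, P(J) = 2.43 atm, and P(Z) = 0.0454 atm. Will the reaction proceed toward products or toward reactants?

to the left

Qp = P(J)³ / (P(Z)³·P(L)²) = (2.43)³ / ((0.0454)³·(0.387)²) = 1.02×10⁶
Qp = 1.02×10⁶ > Kp = 71000, so the reverse reaction proceeds.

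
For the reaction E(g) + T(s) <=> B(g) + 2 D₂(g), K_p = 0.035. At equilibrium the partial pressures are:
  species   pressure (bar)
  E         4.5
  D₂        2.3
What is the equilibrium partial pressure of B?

(T is a pure solid — omitted from K_p.)
At equilibrium, K_p = P(B)·P(D₂)² / P(E) = 0.035.
(P(B))·(2.3)² / (4.5) = 0.035
P(B) = 0.0298 = 0.030 bar

P(B) = 0.030 bar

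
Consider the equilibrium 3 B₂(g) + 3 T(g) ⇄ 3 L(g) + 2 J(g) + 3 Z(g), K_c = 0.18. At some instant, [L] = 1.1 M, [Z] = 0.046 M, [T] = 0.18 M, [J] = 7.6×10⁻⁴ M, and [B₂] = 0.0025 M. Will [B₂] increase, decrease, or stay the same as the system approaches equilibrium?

increase

Q_c = [L]³·[J]²·[Z]³ / ([B₂]³·[T]³) = (1.1)³·(7.6×10⁻⁴)²·(0.046)³ / ((0.0025)³·(0.18)³) = 0.82
Q_c = 0.82 > K_c = 0.18: net reverse reaction.
B₂ is a reactant, so it increases.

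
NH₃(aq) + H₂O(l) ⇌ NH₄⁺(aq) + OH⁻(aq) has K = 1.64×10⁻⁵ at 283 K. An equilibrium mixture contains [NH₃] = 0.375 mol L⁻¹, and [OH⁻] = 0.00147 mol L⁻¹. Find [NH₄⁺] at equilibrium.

[NH₄⁺] = 0.00418 mol L⁻¹

(H₂O is a pure liquid — omitted from K.)
At equilibrium, K = [NH₄⁺]·[OH⁻] / [NH₃] = 1.64×10⁻⁵.
([NH₄⁺])·(0.00147) / (0.375) = 1.64×10⁻⁵
[NH₄⁺] = 0.00418 mol L⁻¹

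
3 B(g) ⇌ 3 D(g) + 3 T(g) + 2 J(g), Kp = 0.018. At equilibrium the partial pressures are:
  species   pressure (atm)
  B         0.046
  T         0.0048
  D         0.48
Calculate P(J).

P(J) = 12 atm

At equilibrium, Kp = P(D)³·P(T)³·P(J)² / P(B)³ = 0.018.
(0.48)³·(0.0048)³·(P(J))² / (0.046)³ = 0.018
P(J)² = 143 ⇒ P(J) = 12 atm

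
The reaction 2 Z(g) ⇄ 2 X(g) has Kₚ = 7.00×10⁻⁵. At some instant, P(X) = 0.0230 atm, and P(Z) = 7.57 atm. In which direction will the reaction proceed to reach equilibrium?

Qₚ = P(X)² / P(Z)² = (0.0230)² / (7.57)² = 9.23×10⁻⁶
Qₚ = 9.23×10⁻⁶ < Kₚ = 7.00×10⁻⁵, so the forward reaction proceeds.

in the forward direction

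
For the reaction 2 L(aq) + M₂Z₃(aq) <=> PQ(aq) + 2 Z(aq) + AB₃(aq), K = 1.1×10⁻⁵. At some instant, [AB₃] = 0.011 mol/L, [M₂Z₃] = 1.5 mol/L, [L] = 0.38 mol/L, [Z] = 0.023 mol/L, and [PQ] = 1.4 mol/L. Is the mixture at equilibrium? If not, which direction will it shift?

no; Q > K, reaction proceeds in reverse

Q = [PQ]·[Z]²·[AB₃] / ([L]²·[M₂Z₃]) = (1.4)·(0.023)²·(0.011) / ((0.38)²·(1.5)) = 3.8×10⁻⁵
Q = 3.8×10⁻⁵ > K = 1.1×10⁻⁵: net reverse reaction.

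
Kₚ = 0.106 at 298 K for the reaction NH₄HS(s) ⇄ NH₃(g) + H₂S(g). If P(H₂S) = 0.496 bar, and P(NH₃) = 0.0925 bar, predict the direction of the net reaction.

(NH₄HS is a pure solid — omitted from Qₚ.)
Qₚ = P(NH₃)·P(H₂S) = (0.0925)·(0.496) = 0.0459
Qₚ = 0.0459 < Kₚ = 0.106, so the forward reaction proceeds.

forward (toward products)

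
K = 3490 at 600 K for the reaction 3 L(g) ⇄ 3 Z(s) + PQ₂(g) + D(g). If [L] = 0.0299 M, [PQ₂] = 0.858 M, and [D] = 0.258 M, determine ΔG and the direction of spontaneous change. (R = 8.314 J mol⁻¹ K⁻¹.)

(Z is a pure solid — omitted from Q.)
Q = [PQ₂]·[D] / [L]³ = (0.858)·(0.258) / (0.0299)³ = 8280
ΔG = RT ln(Q/K) = (8.314 J mol⁻¹ K⁻¹)(600 K) × ln(8280/3490)
   = (4.988 kJ/mol)(0.8639) = 4.31 kJ/mol
ΔG > 0, so the forward reaction is non-spontaneous (proceeds in reverse).

ΔG = 4.31 kJ/mol; the forward reaction is non-spontaneous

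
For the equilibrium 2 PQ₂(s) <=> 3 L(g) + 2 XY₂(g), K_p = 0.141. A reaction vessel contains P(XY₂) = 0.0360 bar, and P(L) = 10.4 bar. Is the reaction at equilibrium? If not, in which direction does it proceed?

(PQ₂ is a pure solid — omitted from Q_p.)
Q_p = P(L)³·P(XY₂)² = (10.4)³·(0.0360)² = 1.46
Q_p = 1.46 > K_p = 0.141, so the reverse reaction proceeds.

to the left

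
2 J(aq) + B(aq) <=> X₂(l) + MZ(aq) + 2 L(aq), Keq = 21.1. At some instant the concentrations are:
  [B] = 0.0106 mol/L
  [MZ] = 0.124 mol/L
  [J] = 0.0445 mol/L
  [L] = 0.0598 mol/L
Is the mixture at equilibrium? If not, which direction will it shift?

(X₂ is a pure liquid — omitted from Q.)
Q = [MZ]·[L]² / ([J]²·[B]) = (0.124)·(0.0598)² / ((0.0445)²·(0.0106)) = 21.1
Q = 21.1 = Keq; the system is at equilibrium.

yes, at equilibrium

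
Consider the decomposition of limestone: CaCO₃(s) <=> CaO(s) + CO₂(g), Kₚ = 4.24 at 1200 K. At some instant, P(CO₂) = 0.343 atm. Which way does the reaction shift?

toward products

(CaCO₃, CaO are pure solids — omitted from Qₚ.)
Qₚ = P(CO₂) = 0.343
Qₚ = 0.343 < Kₚ = 4.24, so the forward reaction proceeds.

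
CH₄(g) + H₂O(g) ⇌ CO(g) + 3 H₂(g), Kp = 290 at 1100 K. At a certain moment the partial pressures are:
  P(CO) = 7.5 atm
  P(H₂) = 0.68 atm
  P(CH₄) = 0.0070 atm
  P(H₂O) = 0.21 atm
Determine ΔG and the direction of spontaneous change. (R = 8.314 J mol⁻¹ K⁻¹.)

ΔG = 15.6 kJ/mol; the forward reaction is non-spontaneous

Qp = P(CO)·P(H₂)³ / (P(CH₄)·P(H₂O)) = (7.5)·(0.68)³ / ((0.0070)·(0.21)) = 1600
ΔG = RT ln(Qp/Kp) = (8.314 J mol⁻¹ K⁻¹)(1100 K) × ln(1600/290)
   = (9.145 kJ/mol)(1.708) = 15.6 kJ/mol
ΔG > 0, so the forward reaction is non-spontaneous (proceeds in reverse).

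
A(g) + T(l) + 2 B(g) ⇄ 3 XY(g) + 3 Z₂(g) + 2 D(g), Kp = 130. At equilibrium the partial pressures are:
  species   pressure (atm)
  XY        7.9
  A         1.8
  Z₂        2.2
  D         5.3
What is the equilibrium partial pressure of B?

(T is a pure liquid — omitted from Kp.)
At equilibrium, Kp = P(XY)³·P(Z₂)³·P(D)² / (P(A)·P(B)²) = 130.
(7.9)³·(2.2)³·(5.3)² / ((1.8)·(P(B))²) = 130
P(B)² = 630 ⇒ P(B) = 25 atm

P(B) = 25 atm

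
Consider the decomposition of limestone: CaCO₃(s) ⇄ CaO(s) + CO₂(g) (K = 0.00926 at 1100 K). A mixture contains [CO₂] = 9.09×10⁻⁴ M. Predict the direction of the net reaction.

to the right

(CaCO₃, CaO are pure solids — omitted from Q.)
Q = [CO₂] = 9.09×10⁻⁴
Q = 9.09×10⁻⁴ < K = 0.00926, so the forward reaction proceeds.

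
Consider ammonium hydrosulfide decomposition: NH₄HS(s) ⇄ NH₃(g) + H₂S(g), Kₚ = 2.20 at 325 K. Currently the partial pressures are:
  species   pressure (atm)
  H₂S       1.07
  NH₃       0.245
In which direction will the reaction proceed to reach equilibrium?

(NH₄HS is a pure solid — omitted from Qₚ.)
Qₚ = P(NH₃)·P(H₂S) = (0.245)·(1.07) = 0.262
Qₚ = 0.262 < Kₚ = 2.20, so the forward reaction proceeds.

toward products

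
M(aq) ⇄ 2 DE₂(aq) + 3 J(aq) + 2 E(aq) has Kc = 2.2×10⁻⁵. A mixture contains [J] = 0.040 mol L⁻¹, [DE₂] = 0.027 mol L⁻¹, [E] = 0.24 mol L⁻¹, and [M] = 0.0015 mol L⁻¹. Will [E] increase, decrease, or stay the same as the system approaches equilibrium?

Qc = [DE₂]²·[J]³·[E]² / [M] = (0.027)²·(0.040)³·(0.24)² / (0.0015) = 1.8×10⁻⁶
Qc = 1.8×10⁻⁶ < Kc = 2.2×10⁻⁵: net forward reaction.
E is a product, so it increases.

increase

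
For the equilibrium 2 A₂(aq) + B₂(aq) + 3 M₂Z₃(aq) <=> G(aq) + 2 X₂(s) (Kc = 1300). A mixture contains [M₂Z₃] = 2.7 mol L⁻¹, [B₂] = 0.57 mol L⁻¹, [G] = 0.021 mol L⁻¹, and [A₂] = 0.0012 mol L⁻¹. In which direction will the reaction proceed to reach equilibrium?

no net change (already at equilibrium)

(X₂ is a pure solid — omitted from Qc.)
Qc = [G] / ([A₂]²·[B₂]·[M₂Z₃]³) = (0.021) / ((0.0012)²·(0.57)·(2.7)³) = 1300
Qc = 1300 = Kc, so the system is already at equilibrium.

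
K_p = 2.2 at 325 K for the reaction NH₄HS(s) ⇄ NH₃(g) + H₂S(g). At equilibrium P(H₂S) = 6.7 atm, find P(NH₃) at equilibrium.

(NH₄HS is a pure solid — omitted from K_p.)
At equilibrium, K_p = P(NH₃)·P(H₂S) = 2.2.
(P(NH₃))·(6.7) = 2.2
P(NH₃) = 0.328 = 0.33 atm

P(NH₃) = 0.33 atm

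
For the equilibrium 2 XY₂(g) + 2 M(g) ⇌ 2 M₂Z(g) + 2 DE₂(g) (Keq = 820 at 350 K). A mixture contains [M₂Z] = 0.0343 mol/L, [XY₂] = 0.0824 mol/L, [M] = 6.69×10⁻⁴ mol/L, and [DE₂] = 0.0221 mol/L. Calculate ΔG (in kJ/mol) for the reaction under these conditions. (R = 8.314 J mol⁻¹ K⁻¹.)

ΔG = -4.27 kJ/mol

Q = [M₂Z]²·[DE₂]² / ([XY₂]²·[M]²) = (0.0343)²·(0.0221)² / ((0.0824)²·(6.69×10⁻⁴)²) = 189
ΔG = RT ln(Q/Keq) = (8.314 J mol⁻¹ K⁻¹)(350 K) × ln(189/820)
   = (2.910 kJ/mol)(-1.468) = -4.27 kJ/mol
ΔG < 0, so the forward reaction is spontaneous (proceeds forward).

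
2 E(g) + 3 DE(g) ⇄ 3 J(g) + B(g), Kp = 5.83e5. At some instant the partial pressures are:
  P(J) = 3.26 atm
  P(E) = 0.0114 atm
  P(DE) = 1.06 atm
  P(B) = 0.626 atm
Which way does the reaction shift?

to the right

Qp = P(J)³·P(B) / (P(E)²·P(DE)³) = (3.26)³·(0.626) / ((0.0114)²·(1.06)³) = 1.40e5
Qp = 1.40e5 < Kp = 5.83e5, so the forward reaction proceeds.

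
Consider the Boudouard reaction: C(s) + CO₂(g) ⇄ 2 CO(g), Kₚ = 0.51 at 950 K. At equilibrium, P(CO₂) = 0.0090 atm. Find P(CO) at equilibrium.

(C is a pure solid — omitted from Kₚ.)
At equilibrium, Kₚ = P(CO)² / P(CO₂) = 0.51.
(P(CO))² / (0.0090) = 0.51
P(CO)² = 0.00459 ⇒ P(CO) = 0.068 atm

P(CO) = 0.068 atm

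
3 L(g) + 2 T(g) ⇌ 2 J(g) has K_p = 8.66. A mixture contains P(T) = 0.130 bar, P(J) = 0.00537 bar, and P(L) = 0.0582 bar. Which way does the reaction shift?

neither direction; the system is at equilibrium

Q_p = P(J)² / (P(L)³·P(T)²) = (0.00537)² / ((0.0582)³·(0.130)²) = 8.66
Q_p = 8.66 = K_p, so the system is already at equilibrium.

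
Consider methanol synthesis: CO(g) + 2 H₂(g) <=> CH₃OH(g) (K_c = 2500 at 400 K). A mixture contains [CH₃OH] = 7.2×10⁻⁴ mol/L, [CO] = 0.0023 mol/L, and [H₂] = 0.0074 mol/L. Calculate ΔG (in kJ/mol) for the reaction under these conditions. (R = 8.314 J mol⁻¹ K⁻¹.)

Q_c = [CH₃OH] / ([CO]·[H₂]²) = (7.2×10⁻⁴) / ((0.0023)·(0.0074)²) = 5720
ΔG = RT ln(Q_c/K_c) = (8.314 J mol⁻¹ K⁻¹)(400 K) × ln(5720/2500)
   = (3.326 kJ/mol)(0.8277) = 2.75 kJ/mol
ΔG > 0, so the forward reaction is non-spontaneous (proceeds in reverse).

ΔG = 2.75 kJ/mol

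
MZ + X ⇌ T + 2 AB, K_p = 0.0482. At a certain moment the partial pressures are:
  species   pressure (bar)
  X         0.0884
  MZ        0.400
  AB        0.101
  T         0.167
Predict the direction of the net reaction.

Q_p = P(T)·P(AB)² / (P(MZ)·P(X)) = (0.167)·(0.101)² / ((0.400)·(0.0884)) = 0.0482
Q_p = 0.0482 = K_p, so the system is already at equilibrium.

no net change (already at equilibrium)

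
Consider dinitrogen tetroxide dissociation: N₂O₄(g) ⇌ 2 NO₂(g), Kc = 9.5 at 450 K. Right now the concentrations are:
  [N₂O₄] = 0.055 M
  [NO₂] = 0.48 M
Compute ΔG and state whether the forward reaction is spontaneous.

Qc = [NO₂]² / [N₂O₄] = (0.48)² / (0.055) = 4.19
ΔG = RT ln(Qc/Kc) = (8.314 J mol⁻¹ K⁻¹)(450 K) × ln(4.19/9.5)
   = (3.741 kJ/mol)(-0.8186) = -3.06 kJ/mol
ΔG < 0, so the forward reaction is spontaneous (proceeds forward).

ΔG = -3.06 kJ/mol; the forward reaction is spontaneous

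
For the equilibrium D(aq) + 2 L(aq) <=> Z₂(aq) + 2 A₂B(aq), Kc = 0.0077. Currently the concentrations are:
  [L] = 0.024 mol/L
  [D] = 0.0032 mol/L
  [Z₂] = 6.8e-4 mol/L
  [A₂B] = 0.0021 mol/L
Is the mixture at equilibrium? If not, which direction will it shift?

no; Q < K, reaction proceeds forward

Qc = [Z₂]·[A₂B]² / ([D]·[L]²) = (6.8e-4)·(0.0021)² / ((0.0032)·(0.024)²) = 0.0016
Qc = 0.0016 < Kc = 0.0077: net forward reaction.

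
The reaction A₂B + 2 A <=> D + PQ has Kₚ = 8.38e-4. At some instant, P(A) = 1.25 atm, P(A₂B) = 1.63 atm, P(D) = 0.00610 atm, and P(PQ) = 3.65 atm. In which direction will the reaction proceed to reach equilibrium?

in the reverse direction

Qₚ = P(D)·P(PQ) / (P(A₂B)·P(A)²) = (0.00610)·(3.65) / ((1.63)·(1.25)²) = 0.00874
Qₚ = 0.00874 > Kₚ = 8.38e-4, so the reverse reaction proceeds.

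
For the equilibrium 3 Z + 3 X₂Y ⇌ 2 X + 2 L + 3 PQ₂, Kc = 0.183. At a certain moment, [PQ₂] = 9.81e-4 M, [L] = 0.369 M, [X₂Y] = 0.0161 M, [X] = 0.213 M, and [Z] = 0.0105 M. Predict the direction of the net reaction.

in the reverse direction

Qc = [X]²·[L]²·[PQ₂]³ / ([Z]³·[X₂Y]³) = (0.213)²·(0.369)²·(9.81e-4)³ / ((0.0105)³·(0.0161)³) = 1.21
Qc = 1.21 > Kc = 0.183, so the reverse reaction proceeds.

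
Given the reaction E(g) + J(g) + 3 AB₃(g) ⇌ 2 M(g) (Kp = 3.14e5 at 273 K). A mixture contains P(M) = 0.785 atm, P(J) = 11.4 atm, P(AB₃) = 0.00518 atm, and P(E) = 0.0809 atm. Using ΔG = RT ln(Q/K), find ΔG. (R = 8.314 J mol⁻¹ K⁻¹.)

ΔG = 6.19 kJ/mol

Qp = P(M)² / (P(E)·P(J)·P(AB₃)³) = (0.785)² / ((0.0809)·(11.4)·(0.00518)³) = 4.81e6
ΔG = RT ln(Qp/Kp) = (8.314 J mol⁻¹ K⁻¹)(273 K) × ln(4.81e6/3.14e5)
   = (2.270 kJ/mol)(2.729) = 6.19 kJ/mol
ΔG > 0, so the forward reaction is non-spontaneous (proceeds in reverse).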